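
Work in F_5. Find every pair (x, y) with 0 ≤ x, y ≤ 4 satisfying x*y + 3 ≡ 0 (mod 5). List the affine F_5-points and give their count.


Affine F_5-points: {(1, 2), (2, 1), (3, 4), (4, 3)}; count = 4.

For each of the 25 pairs (x, y) ∈ F_5², evaluate f(x, y) mod 5. Record the zeros.
  x = 0: [0↦3, 1↦3, 2↦3, 3↦3, 4↦3]  zeros at y ∈ ∅
  x = 1: [0↦3, 1↦4, 2↦0, 3↦1, 4↦2]  zeros at y ∈ {2}
  x = 2: [0↦3, 1↦0, 2↦2, 3↦4, 4↦1]  zeros at y ∈ {1}
  x = 3: [0↦3, 1↦1, 2↦4, 3↦2, 4↦0]  zeros at y ∈ {4}
  x = 4: [0↦3, 1↦2, 2↦1, 3↦0, 4↦4]  zeros at y ∈ {3}
Collecting zeros: affine points = {(1, 2), (2, 1), (3, 4), (4, 3)}.
Total count |C(F_5)_aff| = 4.


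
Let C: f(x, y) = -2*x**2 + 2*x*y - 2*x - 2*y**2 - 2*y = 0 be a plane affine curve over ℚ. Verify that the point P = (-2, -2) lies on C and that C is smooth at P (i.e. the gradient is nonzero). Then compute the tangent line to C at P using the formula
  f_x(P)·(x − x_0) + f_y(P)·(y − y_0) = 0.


Tangent line at P: 2*x + 2*y + 8 = 0.

Step 1: f(-2, -2) = 0, so P lies on C.
Step 2: partial derivatives
  f_x(x, y) = -4*x + 2*y - 2, f_y(x, y) = 2*x - 4*y - 2.
  f_x(P) = 2, f_y(P) = 2 (gradient nonzero, so P is smooth).
Step 3: tangent line at P: 2·(x − -2) + 2·(y − -2) = 0.
Expanding: 2*x + 2*y + 8 = 0.


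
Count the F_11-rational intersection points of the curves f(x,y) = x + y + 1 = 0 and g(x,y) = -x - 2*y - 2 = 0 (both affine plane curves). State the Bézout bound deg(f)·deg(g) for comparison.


Common zeros: {(0, 10)}; count = 1; Bézout bound = 1.

deg(f) = 1, deg(g) = 1, so Bézout bound = 1.
Scan x ∈ F_11. For each x, list the y ∈ F_11 with f(x, y) ≡ 0 and those with g(x, y) ≡ 0 (mod 11); the common zeros in that column are the intersection.
  x = 0: f ≡ 0 at y ∈ {10}; g ≡ 0 at y ∈ {10}; common: {10}.
  x = 1: f ≡ 0 at y ∈ {9}; g ≡ 0 at y ∈ {4}; common: ∅.
  x = 2: f ≡ 0 at y ∈ {8}; g ≡ 0 at y ∈ {9}; common: ∅.
  x = 3: f ≡ 0 at y ∈ {7}; g ≡ 0 at y ∈ {3}; common: ∅.
  x = 4: f ≡ 0 at y ∈ {6}; g ≡ 0 at y ∈ {8}; common: ∅.
  x = 5: f ≡ 0 at y ∈ {5}; g ≡ 0 at y ∈ {2}; common: ∅.
  x = 6: f ≡ 0 at y ∈ {4}; g ≡ 0 at y ∈ {7}; common: ∅.
  x = 7: f ≡ 0 at y ∈ {3}; g ≡ 0 at y ∈ {1}; common: ∅.
  x = 8: f ≡ 0 at y ∈ {2}; g ≡ 0 at y ∈ {6}; common: ∅.
  x = 9: f ≡ 0 at y ∈ {1}; g ≡ 0 at y ∈ {0}; common: ∅.
  x = 10: f ≡ 0 at y ∈ {0}; g ≡ 0 at y ∈ {5}; common: ∅.
Collecting: common zeros = {(0, 10)}, so the count is 1.
Comparison with the Bézout bound: 1 ≤ 1 = deg(f)·deg(g), as expected for curves with no common component (the bound is attained).


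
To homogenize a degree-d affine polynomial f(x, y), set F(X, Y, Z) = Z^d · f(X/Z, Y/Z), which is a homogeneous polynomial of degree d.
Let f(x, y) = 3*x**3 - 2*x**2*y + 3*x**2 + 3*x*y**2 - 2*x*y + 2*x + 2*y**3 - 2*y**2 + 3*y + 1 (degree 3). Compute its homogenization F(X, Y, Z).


F(X, Y, Z) = 3*X**3 - 2*X**2*Y + 3*X**2*Z + 3*X*Y**2 - 2*X*Y*Z + 2*X*Z**2 + 2*Y**3 - 2*Y**2*Z + 3*Y*Z**2 + Z**3

deg(f) = 3.
Substitute x = X/Z, y = Y/Z into f, then multiply by Z^3.
  monomial 3·x^3·y^0 ↦ 3·X^3·Y^0·Z^0.
  monomial -2·x^2·y^1 ↦ -2·X^2·Y^1·Z^0.
  monomial 3·x^2·y^0 ↦ 3·X^2·Y^0·Z^1.
  monomial 3·x^1·y^2 ↦ 3·X^1·Y^2·Z^0.
  monomial -2·x^1·y^1 ↦ -2·X^1·Y^1·Z^1.
  monomial 2·x^1·y^0 ↦ 2·X^1·Y^0·Z^2.
  monomial 2·x^0·y^3 ↦ 2·X^0·Y^3·Z^0.
  monomial -2·x^0·y^2 ↦ -2·X^0·Y^2·Z^1.
  monomial 3·x^0·y^1 ↦ 3·X^0·Y^1·Z^2.
  monomial 1·x^0·y^0 ↦ 1·X^0·Y^0·Z^3.
Collecting: F(X, Y, Z) = 3*X**3 - 2*X**2*Y + 3*X**2*Z + 3*X*Y**2 - 2*X*Y*Z + 2*X*Z**2 + 2*Y**3 - 2*Y**2*Z + 3*Y*Z**2 + Z**3.


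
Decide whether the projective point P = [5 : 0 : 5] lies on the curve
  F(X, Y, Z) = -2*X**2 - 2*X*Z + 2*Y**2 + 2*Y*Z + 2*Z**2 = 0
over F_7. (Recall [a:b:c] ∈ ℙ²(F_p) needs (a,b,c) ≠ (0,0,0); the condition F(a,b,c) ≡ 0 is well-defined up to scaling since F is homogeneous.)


F(5,0,5) ≡ 6 (mod 7); P is NOT on the curve.

Evaluate F(5, 0, 5) term-by-term (mod 7).
  -2*X**2 ↦ -2·25·1·1 = -50
  -2*X*Z ↦ -2·5·1·5 = -50
  2*Y**2 ↦ 2·1·0·1 = 0
  2*Y*Z ↦ 2·1·0·5 = 0
  2*Z**2 ↦ 2·1·1·25 = 50
Sum: F(5, 0, 5) = (-50) + (-50) + (0) + (0) + (50) = -50.
Reducing mod 7: -50 ≡ 6 (mod 7).
Since F(a, b, c) ≡ 6 ≠ 0 (mod 7), P does NOT lie on the curve.


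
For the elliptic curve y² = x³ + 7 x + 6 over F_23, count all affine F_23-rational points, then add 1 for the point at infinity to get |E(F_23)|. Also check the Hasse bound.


Affine points = {(0, 11), (0, 12), (3, 10), (3, 13), (4, 11), (4, 12), (9, 4), (9, 19), (10, 8), (10, 15), (12, 1), (12, 22), (15, 6), (15, 17), (17, 1), (17, 22), (19, 11), (19, 12), (20, 2), (20, 21)}; affine count = 20; |E(F_23)| = 21.

Discriminant check: Δ ∝ 4a³ + 27b² = 4·7³ + 27·6² = 4·343 + 27·36 ≡ 21 (mod 23). Nonzero ⇒ E is nonsingular.
For each x ∈ F_23, compute rhs = x³ + 7·x + 6 mod 23, then count y ∈ F_23 with y² ≡ rhs.
  x = 0: rhs = 6, matching y values: 11, 12 (2 points).
  x = 1: rhs = 14, matching y values: none (0 points).
  x = 2: rhs = 5, matching y values: none (0 points).
  x = 3: rhs = 8, matching y values: 10, 13 (2 points).
  x = 4: rhs = 6, matching y values: 11, 12 (2 points).
  x = 5: rhs = 5, matching y values: none (0 points).
  x = 6: rhs = 11, matching y values: none (0 points).
  x = 7: rhs = 7, matching y values: none (0 points).
  x = 8: rhs = 22, matching y values: none (0 points).
  x = 9: rhs = 16, matching y values: 4, 19 (2 points).
  x = 10: rhs = 18, matching y values: 8, 15 (2 points).
  x = 11: rhs = 11, matching y values: none (0 points).
  x = 12: rhs = 1, matching y values: 1, 22 (2 points).
  x = 13: rhs = 17, matching y values: none (0 points).
  x = 14: rhs = 19, matching y values: none (0 points).
  x = 15: rhs = 13, matching y values: 6, 17 (2 points).
  x = 16: rhs = 5, matching y values: none (0 points).
  x = 17: rhs = 1, matching y values: 1, 22 (2 points).
  x = 18: rhs = 7, matching y values: none (0 points).
  x = 19: rhs = 6, matching y values: 11, 12 (2 points).
  x = 20: rhs = 4, matching y values: 2, 21 (2 points).
  x = 21: rhs = 7, matching y values: none (0 points).
  x = 22: rhs = 21, matching y values: none (0 points).
Total affine count: 20.
Full point count |E(F_23)| = 20 + 1 = 21.
Hasse bound: |21 − (23+1)| = |-3| = 3 ≤ 2√23 ≈ 9.5917 ✓.


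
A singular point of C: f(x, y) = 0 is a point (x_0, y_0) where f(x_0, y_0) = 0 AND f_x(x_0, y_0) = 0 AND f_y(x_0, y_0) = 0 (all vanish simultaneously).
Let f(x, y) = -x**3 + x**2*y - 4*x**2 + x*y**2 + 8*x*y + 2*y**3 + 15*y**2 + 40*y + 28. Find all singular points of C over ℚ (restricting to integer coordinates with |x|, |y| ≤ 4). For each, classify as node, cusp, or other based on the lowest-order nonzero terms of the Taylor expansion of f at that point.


Singular points: {(-2, -2)}; classification: cusp.

Compute partial derivatives:
  f_x = -3*x**2 + 2*x*y - 8*x + y**2 + 8*y.
  f_y = x**2 + 2*x*y + 8*x + 6*y**2 + 30*y + 40.
Scan x_0 ∈ {−4, ..., 4}. For each x_0, f_y(x_0, y) is a polynomial in y; find its integer roots y ∈ {−4, ..., 4}, then test f_x and f at those candidates.
  x = -4: f_y(-4, y) = 6*y**2 + 22*y + 24; no integer root y with |y| ≤ 4.
  x = -3: f_y(-3, y) = 6*y**2 + 24*y + 25; no integer root y with |y| ≤ 4.
  x = -2: f_y(-2, y) = 6*y**2 + 26*y + 28; vanishes at y ∈ {-2}. (-2, -2): f_x = 0, f = 0 — SINGULAR.
  x = -1: f_y(-1, y) = 6*y**2 + 28*y + 33; no integer root y with |y| ≤ 4.
  x = 0: f_y(0, y) = 6*y**2 + 30*y + 40; no integer root y with |y| ≤ 4.
  x = 1: f_y(1, y) = 6*y**2 + 32*y + 49; no integer root y with |y| ≤ 4.
  x = 2: f_y(2, y) = 6*y**2 + 34*y + 60; no integer root y with |y| ≤ 4.
  x = 3: f_y(3, y) = 6*y**2 + 36*y + 73; no integer root y with |y| ≤ 4.
  x = 4: f_y(4, y) = 6*y**2 + 38*y + 88; no integer root y with |y| ≤ 4.
Only singular point on the grid: (-2, -2).
Classify: substitute x = -2 + u, y = -2 + v and expand: f = -u**3 + u**2*v + u*v**2 + 2*v**3 + v**2.
No constant or linear terms (consistent with a singular point). Quadratic part: v**2. Cubic part: -u**3 + u**2*v + u*v**2 + 2*v**3.
The quadratic part v**2 is a perfect square, so there is a single (double) tangent line v = 0, i.e. y = -2. Restricting the cubic part to that line (v = 0) leaves -u**3 ≠ 0, so f is not divisible by v and the branch is v² ≈ u**3 to lowest order — this is a cusp.
Classification: cusp.


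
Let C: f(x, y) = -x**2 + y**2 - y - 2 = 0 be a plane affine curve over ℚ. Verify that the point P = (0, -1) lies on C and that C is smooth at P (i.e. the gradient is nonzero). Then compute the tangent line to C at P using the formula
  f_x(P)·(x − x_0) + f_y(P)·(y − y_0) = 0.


Tangent line at P: -3*y - 3 = 0.

Step 1: f(0, -1) = 0, so P lies on C.
Step 2: partial derivatives
  f_x(x, y) = -2*x, f_y(x, y) = 2*y - 1.
  f_x(P) = 0, f_y(P) = -3 (gradient nonzero, so P is smooth).
Step 3: tangent line at P: 0·(x − 0) + -3·(y − -1) = 0.
Expanding: -3*y - 3 = 0.


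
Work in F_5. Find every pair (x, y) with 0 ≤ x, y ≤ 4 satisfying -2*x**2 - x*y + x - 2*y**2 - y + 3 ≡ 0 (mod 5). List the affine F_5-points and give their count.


Affine F_5-points: {(0, 1), (1, 2), (2, 3), (3, 4), (4, 0)}; count = 5.

For each of the 25 pairs (x, y) ∈ F_5², evaluate f(x, y) mod 5. Record the zeros.
  x = 0: [0↦3, 1↦0, 2↦3, 3↦2, 4↦2]  zeros at y ∈ {1}
  x = 1: [0↦2, 1↦3, 2↦0, 3↦3, 4↦2]  zeros at y ∈ {2}
  x = 2: [0↦2, 1↦2, 2↦3, 3↦0, 4↦3]  zeros at y ∈ {3}
  x = 3: [0↦3, 1↦2, 2↦2, 3↦3, 4↦0]  zeros at y ∈ {4}
  x = 4: [0↦0, 1↦3, 2↦2, 3↦2, 4↦3]  zeros at y ∈ {0}
Collecting zeros: affine points = {(0, 1), (1, 2), (2, 3), (3, 4), (4, 0)}.
Total count |C(F_5)_aff| = 5.


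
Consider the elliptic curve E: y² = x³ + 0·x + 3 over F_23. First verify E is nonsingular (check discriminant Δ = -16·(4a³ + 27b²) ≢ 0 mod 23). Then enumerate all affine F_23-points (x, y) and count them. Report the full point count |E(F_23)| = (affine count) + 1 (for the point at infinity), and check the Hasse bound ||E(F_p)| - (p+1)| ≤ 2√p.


Affine points = {(0, 7), (0, 16), (1, 2), (1, 21), (5, 6), (5, 17), (6, 9), (6, 14), (7, 1), (7, 22), (8, 3), (8, 20), (11, 0), (12, 11), (12, 12), (18, 4), (18, 19), (19, 10), (19, 13), (21, 8), (21, 15), (22, 5), (22, 18)}; affine count = 23; |E(F_23)| = 24.

Discriminant check: Δ ∝ 4a³ + 27b² = 4·0³ + 27·3² = 4·0 + 27·9 ≡ 13 (mod 23). Nonzero ⇒ E is nonsingular.
For each x ∈ F_23, compute rhs = x³ + 0·x + 3 mod 23, then count y ∈ F_23 with y² ≡ rhs.
  x = 0: rhs = 3, matching y values: 7, 16 (2 points).
  x = 1: rhs = 4, matching y values: 2, 21 (2 points).
  x = 2: rhs = 11, matching y values: none (0 points).
  x = 3: rhs = 7, matching y values: none (0 points).
  x = 4: rhs = 21, matching y values: none (0 points).
  x = 5: rhs = 13, matching y values: 6, 17 (2 points).
  x = 6: rhs = 12, matching y values: 9, 14 (2 points).
  x = 7: rhs = 1, matching y values: 1, 22 (2 points).
  x = 8: rhs = 9, matching y values: 3, 20 (2 points).
  x = 9: rhs = 19, matching y values: none (0 points).
  x = 10: rhs = 14, matching y values: none (0 points).
  x = 11: rhs = 0, matching y values: 0 (1 points).
  x = 12: rhs = 6, matching y values: 11, 12 (2 points).
  x = 13: rhs = 15, matching y values: none (0 points).
  x = 14: rhs = 10, matching y values: none (0 points).
  x = 15: rhs = 20, matching y values: none (0 points).
  x = 16: rhs = 5, matching y values: none (0 points).
  x = 17: rhs = 17, matching y values: none (0 points).
  x = 18: rhs = 16, matching y values: 4, 19 (2 points).
  x = 19: rhs = 8, matching y values: 10, 13 (2 points).
  x = 20: rhs = 22, matching y values: none (0 points).
  x = 21: rhs = 18, matching y values: 8, 15 (2 points).
  x = 22: rhs = 2, matching y values: 5, 18 (2 points).
Total affine count: 23.
Full point count |E(F_23)| = 23 + 1 = 24.
Hasse bound: |24 − (23+1)| = |0| = 0 ≤ 2√23 ≈ 9.5917 ✓.


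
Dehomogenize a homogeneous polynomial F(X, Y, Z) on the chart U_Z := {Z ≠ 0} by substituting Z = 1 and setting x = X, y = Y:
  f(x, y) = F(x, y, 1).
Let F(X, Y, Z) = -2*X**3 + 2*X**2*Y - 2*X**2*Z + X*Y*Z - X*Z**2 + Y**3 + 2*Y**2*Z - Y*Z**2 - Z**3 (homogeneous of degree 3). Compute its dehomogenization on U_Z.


f(x, y) = -2*x**3 + 2*x**2*y - 2*x**2 + x*y - x + y**3 + 2*y**2 - y - 1

On U_Z we set Z = 1. Each monomial c·X^i·Y^j·Z^k in F becomes c·x^i·y^j·1^k = c·x^i·y^j.
Substituting Z = 1: F(X, Y, 1) = -2*x**3 + 2*x**2*y - 2*x**2 + x*y - x + y**3 + 2*y**2 - y - 1.
Note: deg(f) ≤ deg(F) = 3; strict inequality happens when F is divisible by Z (lost terms).


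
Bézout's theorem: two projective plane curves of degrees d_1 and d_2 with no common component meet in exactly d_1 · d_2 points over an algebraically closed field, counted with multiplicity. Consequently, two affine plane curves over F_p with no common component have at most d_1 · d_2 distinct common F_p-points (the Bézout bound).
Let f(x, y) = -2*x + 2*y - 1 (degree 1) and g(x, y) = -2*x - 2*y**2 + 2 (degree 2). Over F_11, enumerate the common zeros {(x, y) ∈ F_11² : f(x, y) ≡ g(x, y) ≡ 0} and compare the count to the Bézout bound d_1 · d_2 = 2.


Common zeros: ∅; count = 0; Bézout bound = 2.

deg(f) = 1, deg(g) = 2, so Bézout bound = 2.
Scan x ∈ F_11. For each x, list the y ∈ F_11 with f(x, y) ≡ 0 and those with g(x, y) ≡ 0 (mod 11); the common zeros in that column are the intersection.
  x = 0: f ≡ 0 at y ∈ {6}; g ≡ 0 at y ∈ {1, 10}; common: ∅.
  x = 1: f ≡ 0 at y ∈ {7}; g ≡ 0 at y ∈ {0}; common: ∅.
  x = 2: f ≡ 0 at y ∈ {8}; g ≡ 0 at y ∈ ∅; common: ∅.
  x = 3: f ≡ 0 at y ∈ {9}; g ≡ 0 at y ∈ {3, 8}; common: ∅.
  x = 4: f ≡ 0 at y ∈ {10}; g ≡ 0 at y ∈ ∅; common: ∅.
  x = 5: f ≡ 0 at y ∈ {0}; g ≡ 0 at y ∈ ∅; common: ∅.
  x = 6: f ≡ 0 at y ∈ {1}; g ≡ 0 at y ∈ ∅; common: ∅.
  x = 7: f ≡ 0 at y ∈ {2}; g ≡ 0 at y ∈ {4, 7}; common: ∅.
  x = 8: f ≡ 0 at y ∈ {3}; g ≡ 0 at y ∈ {2, 9}; common: ∅.
  x = 9: f ≡ 0 at y ∈ {4}; g ≡ 0 at y ∈ {5, 6}; common: ∅.
  x = 10: f ≡ 0 at y ∈ {5}; g ≡ 0 at y ∈ ∅; common: ∅.
Collecting: common zeros = ∅, so the count is 0.
Comparison with the Bézout bound: 0 ≤ 2 = deg(f)·deg(g), as expected for curves with no common component (the affine F_11-count falls short of the bound because intersections may lie at infinity, over extension fields, or carry multiplicity).


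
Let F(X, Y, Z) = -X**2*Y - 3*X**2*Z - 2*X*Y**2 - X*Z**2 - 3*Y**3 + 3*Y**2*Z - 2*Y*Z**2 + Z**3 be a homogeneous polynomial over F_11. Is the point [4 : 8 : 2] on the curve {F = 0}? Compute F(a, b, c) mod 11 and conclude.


F(4,8,2) ≡ 9 (mod 11); P is NOT on the curve.

Evaluate F(4, 8, 2) term-by-term (mod 11).
  -X**2*Y ↦ -1·16·8·1 = -128
  -3*X**2*Z ↦ -3·16·1·2 = -96
  -2*X*Y**2 ↦ -2·4·64·1 = -512
  -X*Z**2 ↦ -1·4·1·4 = -16
  -3*Y**3 ↦ -3·1·512·1 = -1536
  3*Y**2*Z ↦ 3·1·64·2 = 384
  -2*Y*Z**2 ↦ -2·1·8·4 = -64
  Z**3 ↦ 1·1·1·8 = 8
Sum: F(4, 8, 2) = (-128) + (-96) + (-512) + (-16) + (-1536) + (384) + (-64) + (8) = -1960.
Reducing mod 11: -1960 ≡ 9 (mod 11).
Since F(a, b, c) ≡ 9 ≠ 0 (mod 11), P does NOT lie on the curve.


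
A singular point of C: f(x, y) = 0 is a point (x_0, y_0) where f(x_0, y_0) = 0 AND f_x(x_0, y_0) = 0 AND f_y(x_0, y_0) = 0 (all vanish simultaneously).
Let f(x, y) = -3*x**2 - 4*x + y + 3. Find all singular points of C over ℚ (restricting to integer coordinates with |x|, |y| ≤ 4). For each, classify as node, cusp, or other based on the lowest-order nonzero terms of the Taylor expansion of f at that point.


No singular points in the scanned grid; C is smooth there.

Compute partial derivatives:
  f_x = -6*x - 4.
  f_y = 1.
f_y = 1 is a nonzero constant, so f_y never vanishes: no point (x, y) can satisfy f = f_x = f_y = 0. In particular no (x, y) ∈ {−4, ..., 4}² is singular; the curve is smooth.


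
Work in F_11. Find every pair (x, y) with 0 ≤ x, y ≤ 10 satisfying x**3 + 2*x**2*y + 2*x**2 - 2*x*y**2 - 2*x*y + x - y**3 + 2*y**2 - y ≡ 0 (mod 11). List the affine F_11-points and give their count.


Affine F_11-points: {(0, 0), (0, 1), (2, 4), (4, 3), (5, 3), (7, 9), (8, 6), (8, 7), (10, 0)}; count = 9.

For each of the 121 pairs (x, y) ∈ F_11², evaluate f(x, y) mod 11. Record the zeros.
  x = 0: [0↦0, 1↦0, 2↦9, 3↦10, 4↦8, 5↦8, 6↦4, 7↦1, 8↦4, 9↦7, 10↦4]  zeros at y ∈ {0, 1}
  x = 1: [0↦4, 1↦2, 2↦5, 3↦7, 4↦2, 5↦6, 6↦2, 7↦6, 8↦1, 9↦3, 10↦6]  zeros at y ∈ ∅
  x = 2: [0↦7, 1↦7, 2↦8, 3↦4, 4↦0, 5↦1, 6↦1, 7↦5, 8↦7, 9↦1, 10↦3]  zeros at y ∈ {4}
  x = 3: [0↦4, 1↦10, 2↦2, 3↦7, 4↦8, 5↦10, 6↦7, 7↦4, 8↦6, 9↦7, 10↦1]  zeros at y ∈ ∅
  x = 4: [0↦1, 1↦6, 2↦4, 3↦0, 4↦10, 5↦6, 6↦4, 7↦9, 8↦4, 9↦5, 10↦6]  zeros at y ∈ {3}
  x = 5: [0↦4, 1↦1, 2↦9, 3↦0, 4↦1, 5↦6, 6↦9, 7↦4, 8↦7, 9↦1, 10↦2]  zeros at y ∈ {3}
  x = 6: [0↦8, 1↦1, 2↦1, 3↦2, 4↦9, 5↦5, 6↦6, 7↦6, 8↦10, 9↦1, 10↦6]  zeros at y ∈ ∅
  x = 7: [0↦8, 1↦1, 2↦8, 3↦1, 4↦7, 5↦9, 6↦1, 7↦10, 8↦8, 9↦0, 10↦2]  zeros at y ∈ {9}
  x = 8: [0↦10, 1↦7, 2↦3, 3↦3, 4↦1, 5↦2, 6↦0, 7↦0, 8↦7, 9↦4, 10↦7]  zeros at y ∈ {6, 7}
  x = 9: [0↦9, 1↦3, 2↦3, 3↦3, 4↦8, 5↦1, 6↦9, 7↦4, 8↦2, 9↦8, 10↦5]  zeros at y ∈ ∅
  x = 10: [0↦0, 1↦6, 2↦3, 3↦7, 4↦1, 5↦1, 6↦1, 7↦6, 8↦10, 9↦7, 10↦2]  zeros at y ∈ {0}
Collecting zeros: affine points = {(0, 0), (0, 1), (2, 4), (4, 3), (5, 3), (7, 9), (8, 6), (8, 7), (10, 0)}.
Total count |C(F_11)_aff| = 9.


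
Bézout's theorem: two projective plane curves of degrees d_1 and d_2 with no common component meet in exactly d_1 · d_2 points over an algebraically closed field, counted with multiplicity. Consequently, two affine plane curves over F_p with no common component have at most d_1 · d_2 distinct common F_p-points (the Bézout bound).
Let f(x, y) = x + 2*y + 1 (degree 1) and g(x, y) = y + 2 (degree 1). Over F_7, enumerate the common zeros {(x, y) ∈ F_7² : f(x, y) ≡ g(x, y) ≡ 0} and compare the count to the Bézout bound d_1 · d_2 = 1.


Common zeros: {(3, 5)}; count = 1; Bézout bound = 1.

deg(f) = 1, deg(g) = 1, so Bézout bound = 1.
Scan x ∈ F_7. For each x, list the y ∈ F_7 with f(x, y) ≡ 0 and those with g(x, y) ≡ 0 (mod 7); the common zeros in that column are the intersection.
  x = 0: f ≡ 0 at y ∈ {3}; g ≡ 0 at y ∈ {5}; common: ∅.
  x = 1: f ≡ 0 at y ∈ {6}; g ≡ 0 at y ∈ {5}; common: ∅.
  x = 2: f ≡ 0 at y ∈ {2}; g ≡ 0 at y ∈ {5}; common: ∅.
  x = 3: f ≡ 0 at y ∈ {5}; g ≡ 0 at y ∈ {5}; common: {5}.
  x = 4: f ≡ 0 at y ∈ {1}; g ≡ 0 at y ∈ {5}; common: ∅.
  x = 5: f ≡ 0 at y ∈ {4}; g ≡ 0 at y ∈ {5}; common: ∅.
  x = 6: f ≡ 0 at y ∈ {0}; g ≡ 0 at y ∈ {5}; common: ∅.
Collecting: common zeros = {(3, 5)}, so the count is 1.
Comparison with the Bézout bound: 1 ≤ 1 = deg(f)·deg(g), as expected for curves with no common component (the bound is attained).


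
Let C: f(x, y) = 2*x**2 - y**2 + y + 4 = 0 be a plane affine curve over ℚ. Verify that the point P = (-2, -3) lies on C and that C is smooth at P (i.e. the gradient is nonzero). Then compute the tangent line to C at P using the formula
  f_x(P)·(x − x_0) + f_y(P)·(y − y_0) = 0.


Tangent line at P: -8*x + 7*y + 5 = 0.

Step 1: f(-2, -3) = 0, so P lies on C.
Step 2: partial derivatives
  f_x(x, y) = 4*x, f_y(x, y) = 1 - 2*y.
  f_x(P) = -8, f_y(P) = 7 (gradient nonzero, so P is smooth).
Step 3: tangent line at P: -8·(x − -2) + 7·(y − -3) = 0.
Expanding: -8*x + 7*y + 5 = 0.


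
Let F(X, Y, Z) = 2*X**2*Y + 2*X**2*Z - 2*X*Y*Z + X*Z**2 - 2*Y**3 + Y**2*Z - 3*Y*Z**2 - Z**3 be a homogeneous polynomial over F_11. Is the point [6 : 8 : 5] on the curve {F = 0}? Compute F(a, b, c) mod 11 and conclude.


F(6,8,5) ≡ 2 (mod 11); P is NOT on the curve.

Evaluate F(6, 8, 5) term-by-term (mod 11).
  2*X**2*Y ↦ 2·36·8·1 = 576
  2*X**2*Z ↦ 2·36·1·5 = 360
  -2*X*Y*Z ↦ -2·6·8·5 = -480
  X*Z**2 ↦ 1·6·1·25 = 150
  -2*Y**3 ↦ -2·1·512·1 = -1024
  Y**2*Z ↦ 1·1·64·5 = 320
  -3*Y*Z**2 ↦ -3·1·8·25 = -600
  -Z**3 ↦ -1·1·1·125 = -125
Sum: F(6, 8, 5) = (576) + (360) + (-480) + (150) + (-1024) + (320) + (-600) + (-125) = -823.
Reducing mod 11: -823 ≡ 2 (mod 11).
Since F(a, b, c) ≡ 2 ≠ 0 (mod 11), P does NOT lie on the curve.


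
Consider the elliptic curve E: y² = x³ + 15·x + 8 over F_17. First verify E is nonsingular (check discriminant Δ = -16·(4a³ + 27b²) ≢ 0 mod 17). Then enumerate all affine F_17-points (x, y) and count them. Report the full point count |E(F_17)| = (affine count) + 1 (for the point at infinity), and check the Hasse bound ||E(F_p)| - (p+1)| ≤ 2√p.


Affine points = {(0, 5), (0, 12), (4, 8), (4, 9), (5, 2), (5, 15), (6, 5), (6, 12), (10, 6), (10, 11), (11, 5), (11, 12), (14, 2), (14, 15), (15, 2), (15, 15), (16, 3), (16, 14)}; affine count = 18; |E(F_17)| = 19.

Discriminant check: Δ ∝ 4a³ + 27b² = 4·15³ + 27·8² = 4·3375 + 27·64 ≡ 13 (mod 17). Nonzero ⇒ E is nonsingular.
For each x ∈ F_17, compute rhs = x³ + 15·x + 8 mod 17, then count y ∈ F_17 with y² ≡ rhs.
  x = 0: rhs = 8, matching y values: 5, 12 (2 points).
  x = 1: rhs = 7, matching y values: none (0 points).
  x = 2: rhs = 12, matching y values: none (0 points).
  x = 3: rhs = 12, matching y values: none (0 points).
  x = 4: rhs = 13, matching y values: 8, 9 (2 points).
  x = 5: rhs = 4, matching y values: 2, 15 (2 points).
  x = 6: rhs = 8, matching y values: 5, 12 (2 points).
  x = 7: rhs = 14, matching y values: none (0 points).
  x = 8: rhs = 11, matching y values: none (0 points).
  x = 9: rhs = 5, matching y values: none (0 points).
  x = 10: rhs = 2, matching y values: 6, 11 (2 points).
  x = 11: rhs = 8, matching y values: 5, 12 (2 points).
  x = 12: rhs = 12, matching y values: none (0 points).
  x = 13: rhs = 3, matching y values: none (0 points).
  x = 14: rhs = 4, matching y values: 2, 15 (2 points).
  x = 15: rhs = 4, matching y values: 2, 15 (2 points).
  x = 16: rhs = 9, matching y values: 3, 14 (2 points).
Total affine count: 18.
Full point count |E(F_17)| = 18 + 1 = 19.
Hasse bound: |19 − (17+1)| = |1| = 1 ≤ 2√17 ≈ 8.2462 ✓.


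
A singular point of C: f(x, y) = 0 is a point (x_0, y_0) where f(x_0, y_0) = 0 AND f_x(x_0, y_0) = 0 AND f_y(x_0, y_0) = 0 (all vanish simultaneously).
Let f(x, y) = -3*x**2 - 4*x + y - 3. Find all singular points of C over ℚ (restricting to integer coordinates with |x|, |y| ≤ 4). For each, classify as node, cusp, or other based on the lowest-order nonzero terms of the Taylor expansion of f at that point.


No singular points in the scanned grid; C is smooth there.

Compute partial derivatives:
  f_x = -6*x - 4.
  f_y = 1.
f_y = 1 is a nonzero constant, so f_y never vanishes: no point (x, y) can satisfy f = f_x = f_y = 0. In particular no (x, y) ∈ {−4, ..., 4}² is singular; the curve is smooth.


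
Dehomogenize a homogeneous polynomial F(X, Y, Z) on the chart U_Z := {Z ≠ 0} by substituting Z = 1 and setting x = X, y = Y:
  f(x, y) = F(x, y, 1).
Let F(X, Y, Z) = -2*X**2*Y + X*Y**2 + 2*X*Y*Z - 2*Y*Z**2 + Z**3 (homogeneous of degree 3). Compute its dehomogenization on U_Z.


f(x, y) = -2*x**2*y + x*y**2 + 2*x*y - 2*y + 1

On U_Z we set Z = 1. Each monomial c·X^i·Y^j·Z^k in F becomes c·x^i·y^j·1^k = c·x^i·y^j.
Substituting Z = 1: F(X, Y, 1) = -2*x**2*y + x*y**2 + 2*x*y - 2*y + 1.
Note: deg(f) ≤ deg(F) = 3; strict inequality happens when F is divisible by Z (lost terms).


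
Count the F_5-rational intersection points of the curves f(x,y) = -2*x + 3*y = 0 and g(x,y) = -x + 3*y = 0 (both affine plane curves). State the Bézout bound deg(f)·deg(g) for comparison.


Common zeros: {(0, 0)}; count = 1; Bézout bound = 1.

deg(f) = 1, deg(g) = 1, so Bézout bound = 1.
Scan x ∈ F_5. For each x, list the y ∈ F_5 with f(x, y) ≡ 0 and those with g(x, y) ≡ 0 (mod 5); the common zeros in that column are the intersection.
  x = 0: f ≡ 0 at y ∈ {0}; g ≡ 0 at y ∈ {0}; common: {0}.
  x = 1: f ≡ 0 at y ∈ {4}; g ≡ 0 at y ∈ {2}; common: ∅.
  x = 2: f ≡ 0 at y ∈ {3}; g ≡ 0 at y ∈ {4}; common: ∅.
  x = 3: f ≡ 0 at y ∈ {2}; g ≡ 0 at y ∈ {1}; common: ∅.
  x = 4: f ≡ 0 at y ∈ {1}; g ≡ 0 at y ∈ {3}; common: ∅.
Collecting: common zeros = {(0, 0)}, so the count is 1.
Comparison with the Bézout bound: 1 ≤ 1 = deg(f)·deg(g), as expected for curves with no common component (the bound is attained).


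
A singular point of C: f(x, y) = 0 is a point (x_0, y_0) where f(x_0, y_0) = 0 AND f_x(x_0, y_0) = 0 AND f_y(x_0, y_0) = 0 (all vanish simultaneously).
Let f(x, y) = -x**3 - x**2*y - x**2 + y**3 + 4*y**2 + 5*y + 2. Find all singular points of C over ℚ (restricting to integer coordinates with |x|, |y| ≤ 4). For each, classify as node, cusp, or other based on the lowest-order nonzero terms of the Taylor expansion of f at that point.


Singular points: {(0, -1)}; classification: cusp.

Compute partial derivatives:
  f_x = -3*x**2 - 2*x*y - 2*x.
  f_y = -x**2 + 3*y**2 + 8*y + 5.
Scan x_0 ∈ {−4, ..., 4}. For each x_0, f_y(x_0, y) is a polynomial in y; find its integer roots y ∈ {−4, ..., 4}, then test f_x and f at those candidates.
  x = -4: f_y(-4, y) = 3*y**2 + 8*y - 11; vanishes at y ∈ {1}. (-4, 1): f_x = -32 ≠ 0.
  x = -3: f_y(-3, y) = 3*y**2 + 8*y - 4; no integer root y with |y| ≤ 4.
  x = -2: f_y(-2, y) = 3*y**2 + 8*y + 1; no integer root y with |y| ≤ 4.
  x = -1: f_y(-1, y) = 3*y**2 + 8*y + 4; vanishes at y ∈ {-2}. (-1, -2): f_x = -5 ≠ 0.
  x = 0: f_y(0, y) = 3*y**2 + 8*y + 5; vanishes at y ∈ {-1}. (0, -1): f_x = 0, f = 0 — SINGULAR.
  x = 1: f_y(1, y) = 3*y**2 + 8*y + 4; vanishes at y ∈ {-2}. (1, -2): f_x = -1 ≠ 0.
  x = 2: f_y(2, y) = 3*y**2 + 8*y + 1; no integer root y with |y| ≤ 4.
  x = 3: f_y(3, y) = 3*y**2 + 8*y - 4; no integer root y with |y| ≤ 4.
  x = 4: f_y(4, y) = 3*y**2 + 8*y - 11; vanishes at y ∈ {1}. (4, 1): f_x = -64 ≠ 0.
Only singular point on the grid: (0, -1).
Classify: substitute x = 0 + u, y = -1 + v and expand: f = -u**3 - u**2*v + v**3 + v**2.
No constant or linear terms (consistent with a singular point). Quadratic part: v**2. Cubic part: -u**3 - u**2*v + v**3.
The quadratic part v**2 is a perfect square, so there is a single (double) tangent line v = 0, i.e. y = -1. Restricting the cubic part to that line (v = 0) leaves -u**3 ≠ 0, so f is not divisible by v and the branch is v² ≈ u**3 to lowest order — this is a cusp.
Classification: cusp.


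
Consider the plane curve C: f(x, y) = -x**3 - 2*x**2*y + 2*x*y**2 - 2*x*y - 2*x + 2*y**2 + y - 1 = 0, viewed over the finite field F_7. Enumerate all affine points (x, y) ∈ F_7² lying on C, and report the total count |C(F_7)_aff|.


Affine F_7-points: {(0, 4), (0, 6), (3, 1), (6, 5)}; count = 4.

For each of the 49 pairs (x, y) ∈ F_7², evaluate f(x, y) mod 7. Record the zeros.
  x = 0: [0↦6, 1↦2, 2↦2, 3↦6, 4↦0, 5↦5, 6↦0]  zeros at y ∈ {4, 6}
  x = 1: [0↦3, 1↦4, 2↦6, 3↦2, 4↦6, 5↦4, 6↦3]  zeros at y ∈ ∅
  x = 2: [0↦1, 1↦3, 2↦3, 3↦1, 4↦4, 5↦5, 6↦4]  zeros at y ∈ ∅
  x = 3: [0↦1, 1↦0, 2↦1, 3↦4, 4↦2, 5↦2, 6↦4]  zeros at y ∈ {1}
  x = 4: [0↦4, 1↦3, 2↦1, 3↦5, 4↦1, 5↦3, 6↦4]  zeros at y ∈ ∅
  x = 5: [0↦4, 1↦6, 2↦4, 3↦5, 4↦2, 5↦2, 6↦5]  zeros at y ∈ ∅
  x = 6: [0↦2, 1↦3, 2↦4, 3↦5, 4↦6, 5↦0, 6↦1]  zeros at y ∈ {5}
Collecting zeros: affine points = {(0, 4), (0, 6), (3, 1), (6, 5)}.
Total count |C(F_7)_aff| = 4.


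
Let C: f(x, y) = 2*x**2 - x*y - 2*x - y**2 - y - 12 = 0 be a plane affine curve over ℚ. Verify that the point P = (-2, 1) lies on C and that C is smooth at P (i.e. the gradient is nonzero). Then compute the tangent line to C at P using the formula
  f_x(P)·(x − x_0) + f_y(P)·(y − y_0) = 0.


Tangent line at P: -11*x - y - 21 = 0.

Step 1: f(-2, 1) = 0, so P lies on C.
Step 2: partial derivatives
  f_x(x, y) = 4*x - y - 2, f_y(x, y) = -x - 2*y - 1.
  f_x(P) = -11, f_y(P) = -1 (gradient nonzero, so P is smooth).
Step 3: tangent line at P: -11·(x − -2) + -1·(y − 1) = 0.
Expanding: -11*x - y - 21 = 0.


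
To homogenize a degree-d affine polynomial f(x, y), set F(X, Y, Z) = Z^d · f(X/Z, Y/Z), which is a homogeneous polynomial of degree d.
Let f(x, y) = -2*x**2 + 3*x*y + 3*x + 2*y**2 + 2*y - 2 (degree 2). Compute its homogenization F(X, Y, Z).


F(X, Y, Z) = -2*X**2 + 3*X*Y + 3*X*Z + 2*Y**2 + 2*Y*Z - 2*Z**2

deg(f) = 2.
Substitute x = X/Z, y = Y/Z into f, then multiply by Z^2.
  monomial -2·x^2·y^0 ↦ -2·X^2·Y^0·Z^0.
  monomial 3·x^1·y^1 ↦ 3·X^1·Y^1·Z^0.
  monomial 3·x^1·y^0 ↦ 3·X^1·Y^0·Z^1.
  monomial 2·x^0·y^2 ↦ 2·X^0·Y^2·Z^0.
  monomial 2·x^0·y^1 ↦ 2·X^0·Y^1·Z^1.
  monomial -2·x^0·y^0 ↦ -2·X^0·Y^0·Z^2.
Collecting: F(X, Y, Z) = -2*X**2 + 3*X*Y + 3*X*Z + 2*Y**2 + 2*Y*Z - 2*Z**2.


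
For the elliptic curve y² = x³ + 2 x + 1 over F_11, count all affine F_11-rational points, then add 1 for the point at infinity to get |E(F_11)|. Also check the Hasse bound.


Affine points = {(0, 1), (0, 10), (1, 2), (1, 9), (3, 1), (3, 10), (5, 2), (5, 9), (6, 3), (6, 8), (8, 1), (8, 10), (9, 0), (10, 3), (10, 8)}; affine count = 15; |E(F_11)| = 16.

Discriminant check: Δ ∝ 4a³ + 27b² = 4·2³ + 27·1² = 4·8 + 27·1 ≡ 4 (mod 11). Nonzero ⇒ E is nonsingular.
For each x ∈ F_11, compute rhs = x³ + 2·x + 1 mod 11, then count y ∈ F_11 with y² ≡ rhs.
  x = 0: rhs = 1, matching y values: 1, 10 (2 points).
  x = 1: rhs = 4, matching y values: 2, 9 (2 points).
  x = 2: rhs = 2, matching y values: none (0 points).
  x = 3: rhs = 1, matching y values: 1, 10 (2 points).
  x = 4: rhs = 7, matching y values: none (0 points).
  x = 5: rhs = 4, matching y values: 2, 9 (2 points).
  x = 6: rhs = 9, matching y values: 3, 8 (2 points).
  x = 7: rhs = 6, matching y values: none (0 points).
  x = 8: rhs = 1, matching y values: 1, 10 (2 points).
  x = 9: rhs = 0, matching y values: 0 (1 points).
  x = 10: rhs = 9, matching y values: 3, 8 (2 points).
Total affine count: 15.
Full point count |E(F_11)| = 15 + 1 = 16.
Hasse bound: |16 − (11+1)| = |4| = 4 ≤ 2√11 ≈ 6.6332 ✓.


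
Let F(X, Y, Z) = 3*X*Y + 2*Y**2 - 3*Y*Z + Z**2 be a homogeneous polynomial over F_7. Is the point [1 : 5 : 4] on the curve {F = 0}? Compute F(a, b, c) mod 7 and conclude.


F(1,5,4) ≡ 0 (mod 7); P is on the curve.

Evaluate F(1, 5, 4) term-by-term (mod 7).
  3*X*Y ↦ 3·1·5·1 = 15
  2*Y**2 ↦ 2·1·25·1 = 50
  -3*Y*Z ↦ -3·1·5·4 = -60
  Z**2 ↦ 1·1·1·16 = 16
Sum: F(1, 5, 4) = (15) + (50) + (-60) + (16) = 21.
Reducing mod 7: 21 ≡ 0 (mod 7).
Since F(a, b, c) ≡ 0 (mod 7), P lies on the curve.


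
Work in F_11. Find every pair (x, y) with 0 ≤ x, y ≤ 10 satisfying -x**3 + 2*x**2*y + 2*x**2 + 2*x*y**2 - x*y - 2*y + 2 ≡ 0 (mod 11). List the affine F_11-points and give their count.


Affine F_11-points: {(0, 1), (6, 1), (8, 6), (8, 10), (9, 1)}; count = 5.

For each of the 121 pairs (x, y) ∈ F_11², evaluate f(x, y) mod 11. Record the zeros.
  x = 0: [0↦2, 1↦0, 2↦9, 3↦7, 4↦5, 5↦3, 6↦1, 7↦10, 8↦8, 9↦6, 10↦4]  zeros at y ∈ {1}
  x = 1: [0↦3, 1↦4, 2↦9, 3↦7, 4↦9, 5↦4, 6↦3, 7↦6, 8↦2, 9↦2, 10↦6]  zeros at y ∈ ∅
  x = 2: [0↦2, 1↦10, 2↦4, 3↦6, 4↦5, 5↦1, 6↦5, 7↦6, 8↦4, 9↦10, 10↦2]  zeros at y ∈ ∅
  x = 3: [0↦4, 1↦1, 2↦10, 3↦9, 4↦9, 5↦10, 6↦1, 7↦4, 8↦8, 9↦2, 10↦8]  zeros at y ∈ ∅
  x = 4: [0↦3, 1↦4, 2↦10, 3↦10, 4↦4, 5↦3, 6↦7, 7↦5, 8↦8, 9↦5, 10↦7]  zeros at y ∈ ∅
  x = 5: [0↦4, 1↦2, 2↦9, 3↦3, 4↦6, 5↦7, 6↦6, 7↦3, 8↦9, 9↦2, 10↦4]  zeros at y ∈ ∅
  x = 6: [0↦1, 1↦0, 2↦1, 3↦4, 4↦9, 5↦5, 6↦3, 7↦3, 8↦5, 9↦9, 10↦4]  zeros at y ∈ {1}
  x = 7: [0↦10, 1↦3, 2↦2, 3↦7, 4↦7, 5↦2, 6↦3, 7↦10, 8↦1, 9↦9, 10↦1]  zeros at y ∈ ∅
  x = 8: [0↦3, 1↦5, 2↦6, 3↦6, 4↦5, 5↦3, 6↦0, 7↦7, 8↦2, 9↦7, 10↦0]  zeros at y ∈ {6, 10}
  x = 9: [0↦7, 1↦0, 2↦7, 3↦6, 4↦8, 5↦2, 6↦10, 7↦10, 8↦2, 9↦8, 10↦6]  zeros at y ∈ {1}
  x = 10: [0↦5, 1↦4, 2↦10, 3↦1, 4↦10, 5↦4, 6↦5, 7↦2, 8↦6, 9↦6, 10↦2]  zeros at y ∈ ∅
Collecting zeros: affine points = {(0, 1), (6, 1), (8, 6), (8, 10), (9, 1)}.
Total count |C(F_11)_aff| = 5.


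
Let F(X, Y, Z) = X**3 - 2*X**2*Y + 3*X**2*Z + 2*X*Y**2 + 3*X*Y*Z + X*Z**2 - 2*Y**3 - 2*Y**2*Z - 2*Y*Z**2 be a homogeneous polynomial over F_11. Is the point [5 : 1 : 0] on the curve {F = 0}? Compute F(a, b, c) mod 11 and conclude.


F(5,1,0) ≡ 6 (mod 11); P is NOT on the curve.

Evaluate F(5, 1, 0) term-by-term (mod 11).
  X**3 ↦ 1·125·1·1 = 125
  -2*X**2*Y ↦ -2·25·1·1 = -50
  3*X**2*Z ↦ 3·25·1·0 = 0
  2*X*Y**2 ↦ 2·5·1·1 = 10
  3*X*Y*Z ↦ 3·5·1·0 = 0
  X*Z**2 ↦ 1·5·1·0 = 0
  -2*Y**3 ↦ -2·1·1·1 = -2
  -2*Y**2*Z ↦ -2·1·1·0 = 0
  -2*Y*Z**2 ↦ -2·1·1·0 = 0
Sum: F(5, 1, 0) = (125) + (-50) + (0) + (10) + (0) + (0) + (-2) + (0) + (0) = 83.
Reducing mod 11: 83 ≡ 6 (mod 11).
Since F(a, b, c) ≡ 6 ≠ 0 (mod 11), P does NOT lie on the curve.


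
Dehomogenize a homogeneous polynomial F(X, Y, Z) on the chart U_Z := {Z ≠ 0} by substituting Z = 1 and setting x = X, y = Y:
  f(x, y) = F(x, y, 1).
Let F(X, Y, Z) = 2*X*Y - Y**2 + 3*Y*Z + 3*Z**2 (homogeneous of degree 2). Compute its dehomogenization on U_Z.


f(x, y) = 2*x*y - y**2 + 3*y + 3

On U_Z we set Z = 1. Each monomial c·X^i·Y^j·Z^k in F becomes c·x^i·y^j·1^k = c·x^i·y^j.
Substituting Z = 1: F(X, Y, 1) = 2*x*y - y**2 + 3*y + 3.
Note: deg(f) ≤ deg(F) = 2; strict inequality happens when F is divisible by Z (lost terms).


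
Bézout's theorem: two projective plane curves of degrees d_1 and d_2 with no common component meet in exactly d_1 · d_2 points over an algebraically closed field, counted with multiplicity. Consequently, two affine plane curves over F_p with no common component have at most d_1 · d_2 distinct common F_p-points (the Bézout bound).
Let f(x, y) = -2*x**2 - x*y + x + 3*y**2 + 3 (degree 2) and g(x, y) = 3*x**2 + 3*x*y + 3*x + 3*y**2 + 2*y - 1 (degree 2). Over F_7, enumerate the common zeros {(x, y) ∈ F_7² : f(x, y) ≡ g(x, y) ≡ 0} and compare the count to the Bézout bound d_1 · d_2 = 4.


Common zeros: ∅; count = 0; Bézout bound = 4.

deg(f) = 2, deg(g) = 2, so Bézout bound = 4.
Scan x ∈ F_7. For each x, list the y ∈ F_7 with f(x, y) ≡ 0 and those with g(x, y) ≡ 0 (mod 7); the common zeros in that column are the intersection.
  x = 0: f ≡ 0 at y ∈ ∅; g ≡ 0 at y ∈ {5, 6}; common: ∅.
  x = 1: f ≡ 0 at y ∈ ∅; g ≡ 0 at y ∈ {5}; common: ∅.
  x = 2: f ≡ 0 at y ∈ ∅; g ≡ 0 at y ∈ {1}; common: ∅.
  x = 3: f ≡ 0 at y ∈ ∅; g ≡ 0 at y ∈ {0, 1}; common: ∅.
  x = 4: f ≡ 0 at y ∈ {2, 4}; g ≡ 0 at y ∈ ∅; common: ∅.
  x = 5: f ≡ 0 at y ∈ {0, 4}; g ≡ 0 at y ∈ ∅; common: ∅.
  x = 6: f ≡ 0 at y ∈ {0, 2}; g ≡ 0 at y ∈ ∅; common: ∅.
Collecting: common zeros = ∅, so the count is 0.
Comparison with the Bézout bound: 0 ≤ 4 = deg(f)·deg(g), as expected for curves with no common component (the affine F_7-count falls short of the bound because intersections may lie at infinity, over extension fields, or carry multiplicity).


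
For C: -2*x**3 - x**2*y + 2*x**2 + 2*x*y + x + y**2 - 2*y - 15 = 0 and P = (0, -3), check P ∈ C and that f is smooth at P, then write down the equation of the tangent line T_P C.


Tangent line at P: -5*x - 8*y - 24 = 0.

Step 1: f(0, -3) = 0, so P lies on C.
Step 2: partial derivatives
  f_x(x, y) = -6*x**2 - 2*x*y + 4*x + 2*y + 1, f_y(x, y) = -x**2 + 2*x + 2*y - 2.
  f_x(P) = -5, f_y(P) = -8 (gradient nonzero, so P is smooth).
Step 3: tangent line at P: -5·(x − 0) + -8·(y − -3) = 0.
Expanding: -5*x - 8*y - 24 = 0.


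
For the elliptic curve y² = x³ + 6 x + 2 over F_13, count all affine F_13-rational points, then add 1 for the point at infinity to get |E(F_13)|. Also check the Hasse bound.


Affine points = {(1, 3), (1, 10), (2, 3), (2, 10), (4, 5), (4, 8), (5, 1), (5, 12), (7, 6), (7, 7), (8, 4), (8, 9), (10, 3), (10, 10)}; affine count = 14; |E(F_13)| = 15.

Discriminant check: Δ ∝ 4a³ + 27b² = 4·6³ + 27·2² = 4·216 + 27·4 ≡ 10 (mod 13). Nonzero ⇒ E is nonsingular.
For each x ∈ F_13, compute rhs = x³ + 6·x + 2 mod 13, then count y ∈ F_13 with y² ≡ rhs.
  x = 0: rhs = 2, matching y values: none (0 points).
  x = 1: rhs = 9, matching y values: 3, 10 (2 points).
  x = 2: rhs = 9, matching y values: 3, 10 (2 points).
  x = 3: rhs = 8, matching y values: none (0 points).
  x = 4: rhs = 12, matching y values: 5, 8 (2 points).
  x = 5: rhs = 1, matching y values: 1, 12 (2 points).
  x = 6: rhs = 7, matching y values: none (0 points).
  x = 7: rhs = 10, matching y values: 6, 7 (2 points).
  x = 8: rhs = 3, matching y values: 4, 9 (2 points).
  x = 9: rhs = 5, matching y values: none (0 points).
  x = 10: rhs = 9, matching y values: 3, 10 (2 points).
  x = 11: rhs = 8, matching y values: none (0 points).
  x = 12: rhs = 8, matching y values: none (0 points).
Total affine count: 14.
Full point count |E(F_13)| = 14 + 1 = 15.
Hasse bound: |15 − (13+1)| = |1| = 1 ≤ 2√13 ≈ 7.2111 ✓.


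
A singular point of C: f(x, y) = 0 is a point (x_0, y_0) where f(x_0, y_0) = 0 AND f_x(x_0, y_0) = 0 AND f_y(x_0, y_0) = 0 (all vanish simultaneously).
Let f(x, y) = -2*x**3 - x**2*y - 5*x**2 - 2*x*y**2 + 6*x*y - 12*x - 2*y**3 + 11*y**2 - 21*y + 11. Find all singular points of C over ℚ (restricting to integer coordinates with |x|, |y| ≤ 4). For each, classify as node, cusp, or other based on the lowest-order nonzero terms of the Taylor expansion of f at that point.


Singular points: {(-1, 2)}; classification: node.

Compute partial derivatives:
  f_x = -6*x**2 - 2*x*y - 10*x - 2*y**2 + 6*y - 12.
  f_y = -x**2 - 4*x*y + 6*x - 6*y**2 + 22*y - 21.
Scan x_0 ∈ {−4, ..., 4}. For each x_0, f_y(x_0, y) is a polynomial in y; find its integer roots y ∈ {−4, ..., 4}, then test f_x and f at those candidates.
  x = -4: f_y(-4, y) = -6*y**2 + 38*y - 61; no integer root y with |y| ≤ 4.
  x = -3: f_y(-3, y) = -6*y**2 + 34*y - 48; vanishes at y ∈ {3}. (-3, 3): f_x = -18 ≠ 0.
  x = -2: f_y(-2, y) = -6*y**2 + 30*y - 37; no integer root y with |y| ≤ 4.
  x = -1: f_y(-1, y) = -6*y**2 + 26*y - 28; vanishes at y ∈ {2}. (-1, 2): f_x = 0, f = 0 — SINGULAR.
  x = 0: f_y(0, y) = -6*y**2 + 22*y - 21; no integer root y with |y| ≤ 4.
  x = 1: f_y(1, y) = -6*y**2 + 18*y - 16; no integer root y with |y| ≤ 4.
  x = 2: f_y(2, y) = -6*y**2 + 14*y - 13; no integer root y with |y| ≤ 4.
  x = 3: f_y(3, y) = -6*y**2 + 10*y - 12; no integer root y with |y| ≤ 4.
  x = 4: f_y(4, y) = -6*y**2 + 6*y - 13; no integer root y with |y| ≤ 4.
Only singular point on the grid: (-1, 2).
Classify: substitute x = -1 + u, y = 2 + v and expand: f = -2*u**3 - u**2*v - u**2 - 2*u*v**2 - 2*v**3 + v**2.
No constant or linear terms (consistent with a singular point). Quadratic part: -u**2 + v**2. Cubic part: -2*u**3 - u**2*v - 2*u*v**2 - 2*v**3.
The quadratic part v**2 - u**2 = (v − u)(v + u) splits into two distinct linear factors, so there are two distinct tangent lines y − 2 = ±(x − -1) — this is a node (ordinary double point).
Classification: node.


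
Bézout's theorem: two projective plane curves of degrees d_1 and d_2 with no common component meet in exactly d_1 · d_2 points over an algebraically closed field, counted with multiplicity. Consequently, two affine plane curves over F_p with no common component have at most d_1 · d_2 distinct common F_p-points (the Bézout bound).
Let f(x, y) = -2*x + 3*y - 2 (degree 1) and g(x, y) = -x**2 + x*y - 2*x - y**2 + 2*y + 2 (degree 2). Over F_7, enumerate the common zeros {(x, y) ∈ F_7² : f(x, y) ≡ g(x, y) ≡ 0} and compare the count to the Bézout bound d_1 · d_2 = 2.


Common zeros: {(5, 4)}; count = 1; Bézout bound = 2.

deg(f) = 1, deg(g) = 2, so Bézout bound = 2.
Scan x ∈ F_7. For each x, list the y ∈ F_7 with f(x, y) ≡ 0 and those with g(x, y) ≡ 0 (mod 7); the common zeros in that column are the intersection.
  x = 0: f ≡ 0 at y ∈ {3}; g ≡ 0 at y ∈ ∅; common: ∅.
  x = 1: f ≡ 0 at y ∈ {6}; g ≡ 0 at y ∈ ∅; common: ∅.
  x = 2: f ≡ 0 at y ∈ {2}; g ≡ 0 at y ∈ ∅; common: ∅.
  x = 3: f ≡ 0 at y ∈ {5}; g ≡ 0 at y ∈ {2, 3}; common: ∅.
  x = 4: f ≡ 0 at y ∈ {1}; g ≡ 0 at y ∈ {2, 4}; common: ∅.
  x = 5: f ≡ 0 at y ∈ {4}; g ≡ 0 at y ∈ {3, 4}; common: {4}.
  x = 6: f ≡ 0 at y ∈ {0}; g ≡ 0 at y ∈ ∅; common: ∅.
Collecting: common zeros = {(5, 4)}, so the count is 1.
Comparison with the Bézout bound: 1 ≤ 2 = deg(f)·deg(g), as expected for curves with no common component (the affine F_7-count falls short of the bound because intersections may lie at infinity, over extension fields, or carry multiplicity).
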